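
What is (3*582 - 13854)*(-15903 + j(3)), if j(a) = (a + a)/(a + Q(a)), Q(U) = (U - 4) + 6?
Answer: 192544443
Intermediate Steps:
Q(U) = 2 + U (Q(U) = (-4 + U) + 6 = 2 + U)
j(a) = 2*a/(2 + 2*a) (j(a) = (a + a)/(a + (2 + a)) = (2*a)/(2 + 2*a) = 2*a/(2 + 2*a))
(3*582 - 13854)*(-15903 + j(3)) = (3*582 - 13854)*(-15903 + 3/(1 + 3)) = (1746 - 13854)*(-15903 + 3/4) = -12108*(-15903 + 3*(1/4)) = -12108*(-15903 + 3/4) = -12108*(-63609/4) = 192544443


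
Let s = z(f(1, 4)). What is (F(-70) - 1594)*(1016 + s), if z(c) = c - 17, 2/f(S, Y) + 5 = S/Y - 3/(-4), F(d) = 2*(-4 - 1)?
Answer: -1601594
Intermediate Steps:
F(d) = -10 (F(d) = 2*(-5) = -10)
f(S, Y) = 2/(-17/4 + S/Y) (f(S, Y) = 2/(-5 + (S/Y - 3/(-4))) = 2/(-5 + (S/Y - 3*(-¼))) = 2/(-5 + (S/Y + ¾)) = 2/(-5 + (¾ + S/Y)) = 2/(-17/4 + S/Y))
z(c) = -17 + c
s = -35/2 (s = -17 + 8*4/(-17*4 + 4*1) = -17 + 8*4/(-68 + 4) = -17 + 8*4/(-64) = -17 + 8*4*(-1/64) = -17 - ½ = -35/2 ≈ -17.500)
(F(-70) - 1594)*(1016 + s) = (-10 - 1594)*(1016 - 35/2) = -1604*1997/2 = -1601594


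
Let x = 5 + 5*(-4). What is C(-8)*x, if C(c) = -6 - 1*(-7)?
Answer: -15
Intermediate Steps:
x = -15 (x = 5 - 20 = -15)
C(c) = 1 (C(c) = -6 + 7 = 1)
C(-8)*x = 1*(-15) = -15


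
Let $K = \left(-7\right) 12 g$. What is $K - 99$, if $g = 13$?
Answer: $-1191$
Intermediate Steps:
$K = -1092$ ($K = \left(-7\right) 12 \cdot 13 = \left(-84\right) 13 = -1092$)
$K - 99 = -1092 - 99 = -1191$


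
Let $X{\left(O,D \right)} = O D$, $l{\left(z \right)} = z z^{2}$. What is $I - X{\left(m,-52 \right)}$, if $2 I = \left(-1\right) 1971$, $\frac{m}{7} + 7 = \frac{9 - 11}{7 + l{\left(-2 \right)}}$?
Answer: $- \frac{5611}{2} \approx -2805.5$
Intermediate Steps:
$l{\left(z \right)} = z^{3}$
$m = -35$ ($m = -49 + 7 \frac{9 - 11}{7 + \left(-2\right)^{3}} = -49 + 7 \left(- \frac{2}{7 - 8}\right) = -49 + 7 \left(- \frac{2}{-1}\right) = -49 + 7 \left(\left(-2\right) \left(-1\right)\right) = -49 + 7 \cdot 2 = -49 + 14 = -35$)
$X{\left(O,D \right)} = D O$
$I = - \frac{1971}{2}$ ($I = \frac{\left(-1\right) 1971}{2} = \frac{1}{2} \left(-1971\right) = - \frac{1971}{2} \approx -985.5$)
$I - X{\left(m,-52 \right)} = - \frac{1971}{2} - \left(-52\right) \left(-35\right) = - \frac{1971}{2} - 1820 = - \frac{5611}{2}$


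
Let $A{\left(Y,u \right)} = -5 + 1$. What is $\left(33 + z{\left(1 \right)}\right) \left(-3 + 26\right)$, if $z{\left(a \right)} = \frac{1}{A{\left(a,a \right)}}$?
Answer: $\frac{3013}{4} \approx 753.25$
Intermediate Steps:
$A{\left(Y,u \right)} = -4$
$z{\left(a \right)} = - \frac{1}{4}$ ($z{\left(a \right)} = \frac{1}{-4} = - \frac{1}{4}$)
$\left(33 + z{\left(1 \right)}\right) \left(-3 + 26\right) = \left(33 - \frac{1}{4}\right) \left(-3 + 26\right) = \frac{131}{4} \cdot 23 = \frac{3013}{4}$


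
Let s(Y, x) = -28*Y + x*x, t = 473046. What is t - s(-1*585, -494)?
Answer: 212630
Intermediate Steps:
s(Y, x) = x² - 28*Y (s(Y, x) = -28*Y + x² = x² - 28*Y)
t - s(-1*585, -494) = 473046 - ((-494)² - (-28)*585) = 473046 - (244036 - 28*(-585)) = 473046 - (244036 + 16380) = 473046 - 1*260416 = 473046 - 260416 = 212630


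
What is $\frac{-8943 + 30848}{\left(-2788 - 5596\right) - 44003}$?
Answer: $- \frac{21905}{52387} \approx -0.41814$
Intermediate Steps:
$\frac{-8943 + 30848}{\left(-2788 - 5596\right) - 44003} = \frac{21905}{\left(-2788 - 5596\right) - 44003} = \frac{21905}{-8384 - 44003} = \frac{21905}{-52387} = 21905 \left(- \frac{1}{52387}\right) = - \frac{21905}{52387}$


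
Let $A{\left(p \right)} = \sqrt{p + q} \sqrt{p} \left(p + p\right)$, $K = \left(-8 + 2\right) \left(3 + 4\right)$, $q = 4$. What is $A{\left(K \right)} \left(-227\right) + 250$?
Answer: $250 - 38136 \sqrt{399} \approx -7.6152 \cdot 10^{5}$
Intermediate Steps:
$K = -42$ ($K = \left(-6\right) 7 = -42$)
$A{\left(p \right)} = 2 p^{\frac{3}{2}} \sqrt{4 + p}$ ($A{\left(p \right)} = \sqrt{p + 4} \sqrt{p} \left(p + p\right) = \sqrt{4 + p} \sqrt{p} 2 p = \sqrt{p} \sqrt{4 + p} 2 p = 2 p^{\frac{3}{2}} \sqrt{4 + p}$)
$A{\left(K \right)} \left(-227\right) + 250 = 2 \left(-42\right)^{\frac{3}{2}} \sqrt{4 - 42} \left(-227\right) + 250 = 2 \left(- 42 i \sqrt{42}\right) \sqrt{-38} \left(-227\right) + 250 = 2 \left(- 42 i \sqrt{42}\right) i \sqrt{38} \left(-227\right) + 250 = 168 \sqrt{399} \left(-227\right) + 250 = - 38136 \sqrt{399} + 250 = 250 - 38136 \sqrt{399}$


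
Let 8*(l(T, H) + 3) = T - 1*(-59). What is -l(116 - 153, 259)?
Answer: ¼ ≈ 0.25000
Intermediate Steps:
l(T, H) = 35/8 + T/8 (l(T, H) = -3 + (T - 1*(-59))/8 = -3 + (T + 59)/8 = -3 + (59 + T)/8 = -3 + (59/8 + T/8) = 35/8 + T/8)
-l(116 - 153, 259) = -(35/8 + (116 - 153)/8) = -(35/8 + (⅛)*(-37)) = -(35/8 - 37/8) = -1*(-¼) = ¼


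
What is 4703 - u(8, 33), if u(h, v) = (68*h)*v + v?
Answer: -13282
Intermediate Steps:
u(h, v) = v + 68*h*v (u(h, v) = 68*h*v + v = v + 68*h*v)
4703 - u(8, 33) = 4703 - 33*(1 + 68*8) = 4703 - 33*(1 + 544) = 4703 - 33*545 = 4703 - 1*17985 = 4703 - 17985 = -13282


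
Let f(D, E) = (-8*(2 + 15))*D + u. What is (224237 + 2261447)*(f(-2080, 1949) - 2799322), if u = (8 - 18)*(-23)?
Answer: -6254507909008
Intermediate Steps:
u = 230 (u = -10*(-23) = 230)
f(D, E) = 230 - 136*D (f(D, E) = (-8*(2 + 15))*D + 230 = (-8*17)*D + 230 = -136*D + 230 = 230 - 136*D)
(224237 + 2261447)*(f(-2080, 1949) - 2799322) = (224237 + 2261447)*((230 - 136*(-2080)) - 2799322) = 2485684*((230 + 282880) - 2799322) = 2485684*(283110 - 2799322) = 2485684*(-2516212) = -6254507909008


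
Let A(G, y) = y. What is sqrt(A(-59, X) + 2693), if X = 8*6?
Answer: sqrt(2741) ≈ 52.355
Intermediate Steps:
X = 48
sqrt(A(-59, X) + 2693) = sqrt(48 + 2693) = sqrt(2741)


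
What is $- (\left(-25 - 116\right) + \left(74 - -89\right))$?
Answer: $-22$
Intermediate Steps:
$- (\left(-25 - 116\right) + \left(74 - -89\right)) = - (-141 + \left(74 + 89\right)) = - (-141 + 163) = \left(-1\right) 22 = -22$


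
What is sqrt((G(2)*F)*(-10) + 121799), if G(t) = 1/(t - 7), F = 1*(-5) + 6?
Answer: 349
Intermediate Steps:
F = 1 (F = -5 + 6 = 1)
G(t) = 1/(-7 + t)
sqrt((G(2)*F)*(-10) + 121799) = sqrt((1/(-7 + 2))*(-10) + 121799) = sqrt((1/(-5))*(-10) + 121799) = sqrt(-1/5*1*(-10) + 121799) = sqrt(-1/5*(-10) + 121799) = sqrt(2 + 121799) = sqrt(121801) = 349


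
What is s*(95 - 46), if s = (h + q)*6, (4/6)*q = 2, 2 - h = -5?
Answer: 2940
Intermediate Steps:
h = 7 (h = 2 - 1*(-5) = 2 + 5 = 7)
q = 3 (q = (3/2)*2 = 3)
s = 60 (s = (7 + 3)*6 = 10*6 = 60)
s*(95 - 46) = 60*(95 - 46) = 60*49 = 2940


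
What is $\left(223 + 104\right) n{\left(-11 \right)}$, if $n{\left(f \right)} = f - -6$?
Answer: $-1635$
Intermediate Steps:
$n{\left(f \right)} = 6 + f$ ($n{\left(f \right)} = f + 6 = 6 + f$)
$\left(223 + 104\right) n{\left(-11 \right)} = \left(223 + 104\right) \left(6 - 11\right) = 327 \left(-5\right) = -1635$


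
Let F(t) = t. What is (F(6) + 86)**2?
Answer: 8464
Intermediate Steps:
(F(6) + 86)**2 = (6 + 86)**2 = 92**2 = 8464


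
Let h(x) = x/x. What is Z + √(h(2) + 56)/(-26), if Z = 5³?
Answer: 125 - √57/26 ≈ 124.71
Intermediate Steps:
h(x) = 1
Z = 125
Z + √(h(2) + 56)/(-26) = 125 + √(1 + 56)/(-26) = 125 - √57/26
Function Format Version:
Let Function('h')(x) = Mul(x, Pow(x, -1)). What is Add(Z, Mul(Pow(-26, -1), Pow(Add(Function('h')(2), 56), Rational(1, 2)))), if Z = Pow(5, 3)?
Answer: Add(125, Mul(Rational(-1, 26), Pow(57, Rational(1, 2)))) ≈ 124.71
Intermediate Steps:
Function('h')(x) = 1
Z = 125
Add(Z, Mul(Pow(-26, -1), Pow(Add(Function('h')(2), 56), Rational(1, 2)))) = Add(125, Mul(Pow(-26, -1), Pow(Add(1, 56), Rational(1, 2)))) = Add(125, Mul(Rational(-1, 26), Pow(57, Rational(1, 2))))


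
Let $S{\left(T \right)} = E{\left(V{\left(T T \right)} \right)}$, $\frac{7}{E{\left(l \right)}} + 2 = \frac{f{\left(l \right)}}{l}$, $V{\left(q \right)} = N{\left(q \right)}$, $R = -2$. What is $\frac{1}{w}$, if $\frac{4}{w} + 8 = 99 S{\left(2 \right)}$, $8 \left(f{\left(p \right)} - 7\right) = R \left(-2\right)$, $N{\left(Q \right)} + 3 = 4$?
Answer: $\frac{59}{2} \approx 29.5$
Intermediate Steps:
$N{\left(Q \right)} = 1$ ($N{\left(Q \right)} = -3 + 4 = 1$)
$f{\left(p \right)} = \frac{15}{2}$ ($f{\left(p \right)} = 7 + \frac{\left(-2\right) \left(-2\right)}{8} = 7 + \frac{1}{8} \cdot 4 = 7 + \frac{1}{2} = \frac{15}{2}$)
$V{\left(q \right)} = 1$
$E{\left(l \right)} = \frac{7}{-2 + \frac{15}{2 l}}$
$S{\left(T \right)} = \frac{14}{11}$ ($S{\left(T \right)} = \left(-14\right) 1 \frac{1}{-15 + 4 \cdot 1} = \left(-14\right) 1 \frac{1}{-15 + 4} = \left(-14\right) 1 \frac{1}{-11} = \left(-14\right) 1 \left(- \frac{1}{11}\right) = \frac{14}{11}$)
$w = \frac{2}{59}$ ($w = \frac{4}{-8 + 99 \cdot \frac{14}{11}} = \frac{4}{-8 + 126} = \frac{4}{118} = 4 \cdot \frac{1}{118} = \frac{2}{59} \approx 0.033898$)
$\frac{1}{w} = \frac{1}{\frac{2}{59}} = \frac{59}{2}$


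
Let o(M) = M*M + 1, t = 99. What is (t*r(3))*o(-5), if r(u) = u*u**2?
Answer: 69498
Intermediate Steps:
r(u) = u**3
o(M) = 1 + M**2 (o(M) = M**2 + 1 = 1 + M**2)
(t*r(3))*o(-5) = (99*3**3)*(1 + (-5)**2) = (99*27)*(1 + 25) = 2673*26 = 69498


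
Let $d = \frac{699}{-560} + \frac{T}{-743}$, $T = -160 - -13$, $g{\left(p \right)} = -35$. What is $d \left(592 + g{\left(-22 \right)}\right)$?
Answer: $- \frac{243429609}{416080} \approx -585.05$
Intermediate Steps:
$T = -147$ ($T = -160 + 13 = -147$)
$d = - \frac{437037}{416080}$ ($d = \frac{699}{-560} - \frac{147}{-743} = 699 \left(- \frac{1}{560}\right) - - \frac{147}{743} = - \frac{699}{560} + \frac{147}{743} = - \frac{437037}{416080} \approx -1.0504$)
$d \left(592 + g{\left(-22 \right)}\right) = - \frac{437037 \left(592 - 35\right)}{416080} = \left(- \frac{437037}{416080}\right) 557 = - \frac{243429609}{416080}$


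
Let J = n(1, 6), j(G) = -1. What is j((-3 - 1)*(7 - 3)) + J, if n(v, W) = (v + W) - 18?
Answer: -12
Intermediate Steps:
n(v, W) = -18 + W + v (n(v, W) = (W + v) - 18 = -18 + W + v)
J = -11 (J = -18 + 6 + 1 = -11)
j((-3 - 1)*(7 - 3)) + J = -1 - 11 = -12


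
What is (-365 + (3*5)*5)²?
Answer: 84100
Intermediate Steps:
(-365 + (3*5)*5)² = (-365 + 15*5)² = (-365 + 75)² = (-290)² = 84100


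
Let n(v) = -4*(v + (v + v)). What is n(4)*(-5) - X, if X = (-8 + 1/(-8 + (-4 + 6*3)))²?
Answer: 6431/36 ≈ 178.64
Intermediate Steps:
n(v) = -12*v (n(v) = -4*(v + 2*v) = -12*v)
X = 2209/36 (X = (-8 + 1/(-8 + (-4 + 18)))² = (-8 + 1/(-8 + 14))² = (-8 + 1/6)² = (-8 + ⅙)² = (-47/6)² = 2209/36 ≈ 61.361)
n(4)*(-5) - X = -12*4*(-5) - 1*2209/36 = -48*(-5) - 2209/36 = 240 - 2209/36 = 6431/36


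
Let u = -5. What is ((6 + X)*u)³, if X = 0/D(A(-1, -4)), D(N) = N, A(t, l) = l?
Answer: -27000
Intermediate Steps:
X = 0 (X = 0/(-4) = 0*(-¼) = 0)
((6 + X)*u)³ = ((6 + 0)*(-5))³ = (6*(-5))³ = (-30)³ = -27000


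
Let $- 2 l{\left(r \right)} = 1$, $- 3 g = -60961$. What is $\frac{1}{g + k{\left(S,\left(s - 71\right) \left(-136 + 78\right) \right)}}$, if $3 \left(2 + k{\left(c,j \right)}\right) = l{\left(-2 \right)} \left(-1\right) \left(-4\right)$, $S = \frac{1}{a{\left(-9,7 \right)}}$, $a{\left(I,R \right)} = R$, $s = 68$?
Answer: $\frac{3}{60953} \approx 4.9218 \cdot 10^{-5}$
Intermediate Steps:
$g = \frac{60961}{3}$ ($g = \left(- \frac{1}{3}\right) \left(-60961\right) = \frac{60961}{3} \approx 20320.0$)
$l{\left(r \right)} = - \frac{1}{2}$ ($l{\left(r \right)} = \left(- \frac{1}{2}\right) 1 = - \frac{1}{2}$)
$S = \frac{1}{7} \approx 0.14286$
$k{\left(c,j \right)} = - \frac{8}{3}$ ($k{\left(c,j \right)} = -2 + \frac{\left(- \frac{1}{2}\right) \left(-1\right) \left(-4\right)}{3} = -2 + \frac{\frac{1}{2} \left(-4\right)}{3} = -2 + \frac{1}{3} \left(-2\right) = -2 - \frac{2}{3} = - \frac{8}{3}$)
$\frac{1}{g + k{\left(S,\left(s - 71\right) \left(-136 + 78\right) \right)}} = \frac{1}{\frac{60961}{3} - \frac{8}{3}} = \frac{1}{\frac{60953}{3}} = \frac{3}{60953}$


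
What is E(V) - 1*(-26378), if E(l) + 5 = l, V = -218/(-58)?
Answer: 764926/29 ≈ 26377.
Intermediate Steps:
V = 109/29 (V = -218*(-1/58) = 109/29 ≈ 3.7586)
E(l) = -5 + l
E(V) - 1*(-26378) = (-5 + 109/29) - 1*(-26378) = -36/29 + 26378 = 764926/29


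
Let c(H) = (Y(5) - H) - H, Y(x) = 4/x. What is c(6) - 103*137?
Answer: -70611/5 ≈ -14122.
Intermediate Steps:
c(H) = ⅘ - 2*H (c(H) = (4/5 - H) - H = (4*(⅕) - H) - H = (⅘ - H) - H = ⅘ - 2*H)
c(6) - 103*137 = (⅘ - 2*6) - 103*137 = (⅘ - 12) - 14111 = -56/5 - 14111 = -70611/5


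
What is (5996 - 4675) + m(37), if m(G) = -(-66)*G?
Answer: 3763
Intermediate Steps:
m(G) = 66*G
(5996 - 4675) + m(37) = (5996 - 4675) + 66*37 = 1321 + 2442 = 3763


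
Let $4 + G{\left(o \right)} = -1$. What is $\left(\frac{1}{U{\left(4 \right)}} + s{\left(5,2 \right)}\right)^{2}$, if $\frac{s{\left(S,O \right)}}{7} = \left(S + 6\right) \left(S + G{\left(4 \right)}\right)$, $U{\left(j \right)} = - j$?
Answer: $\frac{1}{16} \approx 0.0625$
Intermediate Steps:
$G{\left(o \right)} = -5$ ($G{\left(o \right)} = -4 - 1 = -5$)
$s{\left(S,O \right)} = 7 \left(-5 + S\right) \left(6 + S\right)$ ($s{\left(S,O \right)} = 7 \left(S + 6\right) \left(S - 5\right) = 7 \left(6 + S\right) \left(-5 + S\right) = 7 \left(-5 + S\right) \left(6 + S\right)$)
$\left(\frac{1}{U{\left(4 \right)}} + s{\left(5,2 \right)}\right)^{2} = \left(\frac{1}{\left(-1\right) 4} + \left(-210 + 7 \cdot 5 + 7 \cdot 5^{2}\right)\right)^{2} = \left(\frac{1}{-4} + \left(-210 + 35 + 7 \cdot 25\right)\right)^{2} = \left(- \frac{1}{4} + \left(-210 + 35 + 175\right)\right)^{2} = \left(- \frac{1}{4} + 0\right)^{2} = \left(- \frac{1}{4}\right)^{2} = \frac{1}{16}$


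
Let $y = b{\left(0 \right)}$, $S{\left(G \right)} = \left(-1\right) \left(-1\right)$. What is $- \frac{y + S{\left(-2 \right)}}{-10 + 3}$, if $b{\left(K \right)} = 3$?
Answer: $\frac{4}{7} \approx 0.57143$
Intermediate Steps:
$S{\left(G \right)} = 1$
$y = 3$
$- \frac{y + S{\left(-2 \right)}}{-10 + 3} = - \frac{3 + 1}{-10 + 3} = - \frac{4}{-7} = - \frac{4 \left(-1\right)}{7} = \left(-1\right) \left(- \frac{4}{7}\right) = \frac{4}{7}$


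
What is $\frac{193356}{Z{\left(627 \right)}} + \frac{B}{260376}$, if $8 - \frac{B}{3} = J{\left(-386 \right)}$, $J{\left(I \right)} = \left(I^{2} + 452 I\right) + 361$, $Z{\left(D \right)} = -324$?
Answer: $- \frac{465933725}{781128} \approx -596.49$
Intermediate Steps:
$J{\left(I \right)} = 361 + I^{2} + 452 I$
$B = 75369$ ($B = 24 - 3 \left(361 + \left(-386\right)^{2} + 452 \left(-386\right)\right) = 24 - 3 \left(361 + 148996 - 174472\right) = 24 - -75345 = 24 + 75345 = 75369$)
$\frac{193356}{Z{\left(627 \right)}} + \frac{B}{260376} = \frac{193356}{-324} + \frac{75369}{260376} = 193356 \left(- \frac{1}{324}\right) + 75369 \cdot \frac{1}{260376} = - \frac{5371}{9} + \frac{25123}{86792} = - \frac{465933725}{781128}$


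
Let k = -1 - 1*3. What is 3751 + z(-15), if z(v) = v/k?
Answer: 15019/4 ≈ 3754.8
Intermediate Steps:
k = -4 (k = -1 - 3 = -4)
z(v) = -v/4 (z(v) = v/(-4) = v*(-¼) = -v/4)
3751 + z(-15) = 3751 - ¼*(-15) = 3751 + 15/4 = 15019/4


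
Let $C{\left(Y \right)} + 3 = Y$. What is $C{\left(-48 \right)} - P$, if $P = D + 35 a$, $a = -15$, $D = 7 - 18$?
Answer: $485$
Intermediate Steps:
$D = -11$ ($D = 7 - 18 = -11$)
$P = -536$ ($P = -11 + 35 \left(-15\right) = -11 - 525 = -536$)
$C{\left(Y \right)} = -3 + Y$
$C{\left(-48 \right)} - P = \left(-3 - 48\right) - -536 = -51 + 536 = 485$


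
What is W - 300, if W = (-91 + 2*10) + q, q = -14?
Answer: -385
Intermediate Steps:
W = -85 (W = (-91 + 2*10) - 14 = (-91 + 20) - 14 = -71 - 14 = -85)
W - 300 = -85 - 300 = -385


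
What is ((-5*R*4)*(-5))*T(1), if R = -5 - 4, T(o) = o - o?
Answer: 0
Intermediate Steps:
T(o) = 0
R = -9
((-5*R*4)*(-5))*T(1) = ((-5*(-9)*4)*(-5))*0 = ((45*4)*(-5))*0 = (180*(-5))*0 = -900*0 = 0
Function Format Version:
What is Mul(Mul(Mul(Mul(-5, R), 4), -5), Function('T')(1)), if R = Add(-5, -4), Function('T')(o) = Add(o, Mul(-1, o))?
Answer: 0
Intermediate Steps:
Function('T')(o) = 0
R = -9
Mul(Mul(Mul(Mul(-5, R), 4), -5), Function('T')(1)) = Mul(Mul(Mul(Mul(-5, -9), 4), -5), 0) = Mul(Mul(Mul(45, 4), -5), 0) = Mul(Mul(180, -5), 0) = Mul(-900, 0) = 0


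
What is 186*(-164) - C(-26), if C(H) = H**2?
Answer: -31180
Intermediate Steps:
186*(-164) - C(-26) = 186*(-164) - 1*(-26)**2 = -30504 - 1*676 = -30504 - 676 = -31180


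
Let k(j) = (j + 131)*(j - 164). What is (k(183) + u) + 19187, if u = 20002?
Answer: 45155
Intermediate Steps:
k(j) = (-164 + j)*(131 + j) (k(j) = (131 + j)*(-164 + j) = (-164 + j)*(131 + j))
(k(183) + u) + 19187 = ((-21484 + 183² - 33*183) + 20002) + 19187 = ((-21484 + 33489 - 6039) + 20002) + 19187 = (5966 + 20002) + 19187 = 25968 + 19187 = 45155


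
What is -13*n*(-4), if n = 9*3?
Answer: 1404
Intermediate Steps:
n = 27
-13*n*(-4) = -13*27*(-4) = -351*(-4) = 1404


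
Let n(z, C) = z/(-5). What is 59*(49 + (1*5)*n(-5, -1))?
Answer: 3186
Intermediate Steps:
n(z, C) = -z/5 (n(z, C) = z*(-⅕) = -z/5)
59*(49 + (1*5)*n(-5, -1)) = 59*(49 + (1*5)*(-⅕*(-5))) = 59*(49 + 5*1) = 59*(49 + 5) = 59*54 = 3186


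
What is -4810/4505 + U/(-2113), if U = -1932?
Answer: -291974/1903813 ≈ -0.15336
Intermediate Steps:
-4810/4505 + U/(-2113) = -4810/4505 - 1932/(-2113) = -4810*1/4505 - 1932*(-1/2113) = -962/901 + 1932/2113 = -291974/1903813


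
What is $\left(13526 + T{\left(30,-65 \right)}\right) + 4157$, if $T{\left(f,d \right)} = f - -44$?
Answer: $17757$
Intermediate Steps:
$T{\left(f,d \right)} = 44 + f$ ($T{\left(f,d \right)} = f + 44 = 44 + f$)
$\left(13526 + T{\left(30,-65 \right)}\right) + 4157 = \left(13526 + \left(44 + 30\right)\right) + 4157 = \left(13526 + 74\right) + 4157 = 13600 + 4157 = 17757$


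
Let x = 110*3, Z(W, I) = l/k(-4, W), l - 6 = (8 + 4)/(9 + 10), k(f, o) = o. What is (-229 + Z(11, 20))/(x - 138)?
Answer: -47735/40128 ≈ -1.1896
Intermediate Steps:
l = 126/19 (l = 6 + (8 + 4)/(9 + 10) = 6 + 12/19 = 126/19 ≈ 6.6316)
Z(W, I) = 126/(19*W)
x = 330
(-229 + Z(11, 20))/(x - 138) = (-229 + (126/19)/11)/(330 - 138) = (-229 + (126/19)*(1/11))/192 = (-229 + 126/209)*(1/192) = -47735/209*1/192 = -47735/40128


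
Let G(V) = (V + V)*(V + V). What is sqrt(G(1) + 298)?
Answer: sqrt(302) ≈ 17.378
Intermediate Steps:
G(V) = 4*V**2 (G(V) = (2*V)*(2*V) = 4*V**2)
sqrt(G(1) + 298) = sqrt(4*1**2 + 298) = sqrt(4*1 + 298) = sqrt(4 + 298) = sqrt(302)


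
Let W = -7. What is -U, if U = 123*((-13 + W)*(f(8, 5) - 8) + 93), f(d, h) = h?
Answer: -18819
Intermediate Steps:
U = 18819 (U = 123*((-13 - 7)*(5 - 8) + 93) = 123*(-20*(-3) + 93) = 123*(60 + 93) = 123*153 = 18819)
-U = -1*18819 = -18819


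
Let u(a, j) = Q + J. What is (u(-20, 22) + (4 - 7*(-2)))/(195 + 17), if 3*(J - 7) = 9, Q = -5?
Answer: 23/212 ≈ 0.10849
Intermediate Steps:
J = 10 (J = 7 + (1/3)*9 = 7 + 3 = 10)
u(a, j) = 5 (u(a, j) = -5 + 10 = 5)
(u(-20, 22) + (4 - 7*(-2)))/(195 + 17) = (5 + (4 - 7*(-2)))/(195 + 17) = (5 + (4 + 14))/212 = (5 + 18)*(1/212) = 23*(1/212) = 23/212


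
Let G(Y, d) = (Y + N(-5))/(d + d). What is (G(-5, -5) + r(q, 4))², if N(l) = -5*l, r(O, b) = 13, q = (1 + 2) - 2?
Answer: 121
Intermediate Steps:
q = 1 (q = 3 - 2 = 1)
G(Y, d) = (25 + Y)/(2*d) (G(Y, d) = (Y - 5*(-5))/(d + d) = (Y + 25)/((2*d)) = (25 + Y)*(1/(2*d)) = (25 + Y)/(2*d))
(G(-5, -5) + r(q, 4))² = ((½)*(25 - 5)/(-5) + 13)² = ((½)*(-⅕)*20 + 13)² = (-2 + 13)² = 11² = 121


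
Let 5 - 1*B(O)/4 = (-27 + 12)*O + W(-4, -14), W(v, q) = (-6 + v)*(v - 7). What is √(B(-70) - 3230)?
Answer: 5*I*√314 ≈ 88.6*I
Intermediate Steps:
W(v, q) = (-7 + v)*(-6 + v) (W(v, q) = (-6 + v)*(-7 + v) = (-7 + v)*(-6 + v))
B(O) = -420 + 60*O (B(O) = 20 - 4*((-27 + 12)*O + (42 + (-4)² - 13*(-4))) = 20 - 4*(-15*O + (42 + 16 + 52)) = 20 - 4*(-15*O + 110) = 20 - 4*(110 - 15*O) = 20 + (-440 + 60*O) = -420 + 60*O)
√(B(-70) - 3230) = √((-420 + 60*(-70)) - 3230) = √((-420 - 4200) - 3230) = √(-4620 - 3230) = √(-7850) = 5*I*√314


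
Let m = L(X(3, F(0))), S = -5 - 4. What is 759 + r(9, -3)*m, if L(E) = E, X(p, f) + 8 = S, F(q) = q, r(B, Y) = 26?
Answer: 317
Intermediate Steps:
S = -9
X(p, f) = -17 (X(p, f) = -8 - 9 = -17)
m = -17
759 + r(9, -3)*m = 759 + 26*(-17) = 759 - 442 = 317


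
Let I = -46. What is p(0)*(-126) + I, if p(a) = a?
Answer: -46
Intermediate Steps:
p(0)*(-126) + I = 0*(-126) - 46 = 0 - 46 = -46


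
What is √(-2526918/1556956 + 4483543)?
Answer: √2717151597864827410/778478 ≈ 2117.4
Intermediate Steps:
√(-2526918/1556956 + 4483543) = √(-2526918*1/1556956 + 4483543) = √(-1263459/778478 + 4483543) = √(3490338324095/778478) = √2717151597864827410/778478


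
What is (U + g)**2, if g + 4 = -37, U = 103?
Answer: 3844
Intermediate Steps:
g = -41 (g = -4 - 37 = -41)
(U + g)**2 = (103 - 41)**2 = 62**2 = 3844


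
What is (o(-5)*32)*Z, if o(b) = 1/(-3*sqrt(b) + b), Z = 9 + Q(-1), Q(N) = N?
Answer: -128/7 + 384*I*sqrt(5)/35 ≈ -18.286 + 24.533*I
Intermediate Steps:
Z = 8 (Z = 9 - 1 = 8)
o(b) = 1/(b - 3*sqrt(b))
(o(-5)*32)*Z = (32/(-5 - 3*I*sqrt(5)))*8 = 256/(-5 - 3*I*sqrt(5))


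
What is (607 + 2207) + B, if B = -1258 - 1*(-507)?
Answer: 2063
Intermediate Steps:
B = -751 (B = -1258 + 507 = -751)
(607 + 2207) + B = (607 + 2207) - 751 = 2814 - 751 = 2063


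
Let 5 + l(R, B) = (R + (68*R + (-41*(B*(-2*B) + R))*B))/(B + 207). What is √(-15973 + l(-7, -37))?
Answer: I*√292438590/85 ≈ 201.19*I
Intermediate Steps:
l(R, B) = -5 + (69*R + B*(-41*R + 82*B²))/(207 + B) (l(R, B) = -5 + (R + (68*R + (-41*(B*(-2*B) + R))*B))/(B + 207) = -5 + (R + (68*R + (-41*(-2*B² + R))*B))/(207 + B) = -5 + (R + (68*R + (-41*(R - 2*B²))*B))/(207 + B) = -5 + (R + (68*R + (-41*R + 82*B²)*B))/(207 + B) = -5 + (R + (68*R + B*(-41*R + 82*B²)))/(207 + B) = -5 + (69*R + B*(-41*R + 82*B²))/(207 + B))
√(-15973 + l(-7, -37)) = √(-15973 + (-1035 - 5*(-37) + 69*(-7) + 82*(-37)³ - 41*(-37)*(-7))/(207 - 37)) = √(-15973 + (-1035 + 185 - 483 + 82*(-50653) - 10619)/170) = √(-15973 + (-1035 + 185 - 483 - 4153546 - 10619)/170) = √(-15973 + (1/170)*(-4165498)) = √(-15973 - 2082749/85) = √(-3440454/85) = I*√292438590/85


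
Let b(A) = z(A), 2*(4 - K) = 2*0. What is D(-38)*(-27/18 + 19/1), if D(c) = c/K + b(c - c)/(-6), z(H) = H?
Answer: -665/4 ≈ -166.25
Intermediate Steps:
K = 4 (K = 4 - 0 = 4 - 1/2*0 = 4 + 0 = 4)
b(A) = A
D(c) = c/4 (D(c) = c/4 + (c - c)/(-6) = c*(1/4) + 0*(-1/6) = c/4 + 0 = c/4)
D(-38)*(-27/18 + 19/1) = ((1/4)*(-38))*(-27/18 + 19/1) = -19*(-27*1/18 + 19*1)/2 = -19*(-3/2 + 19)/2 = -19/2*35/2 = -665/4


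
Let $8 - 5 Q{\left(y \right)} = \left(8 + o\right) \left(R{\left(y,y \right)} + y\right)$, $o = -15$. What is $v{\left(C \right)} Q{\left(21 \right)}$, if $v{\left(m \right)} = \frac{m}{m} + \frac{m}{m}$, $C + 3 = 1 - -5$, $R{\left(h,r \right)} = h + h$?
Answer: $\frac{898}{5} \approx 179.6$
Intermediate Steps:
$R{\left(h,r \right)} = 2 h$
$Q{\left(y \right)} = \frac{8}{5} + \frac{21 y}{5}$ ($Q{\left(y \right)} = \frac{8}{5} - \frac{\left(8 - 15\right) \left(2 y + y\right)}{5} = \frac{8}{5} - \frac{\left(-7\right) 3 y}{5} = \frac{8}{5} - \frac{\left(-21\right) y}{5} = \frac{8}{5} + \frac{21 y}{5}$)
$C = 3$ ($C = -3 + \left(1 - -5\right) = -3 + \left(1 + 5\right) = -3 + 6 = 3$)
$v{\left(m \right)} = 2$ ($v{\left(m \right)} = 1 + 1 = 2$)
$v{\left(C \right)} Q{\left(21 \right)} = 2 \left(\frac{8}{5} + \frac{21}{5} \cdot 21\right) = 2 \left(\frac{8}{5} + \frac{441}{5}\right) = 2 \cdot \frac{449}{5} = \frac{898}{5}$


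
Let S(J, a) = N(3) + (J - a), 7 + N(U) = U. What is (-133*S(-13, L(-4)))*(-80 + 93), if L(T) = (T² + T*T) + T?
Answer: 77805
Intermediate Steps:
N(U) = -7 + U
L(T) = T + 2*T² (L(T) = (T² + T²) + T = 2*T² + T = T + 2*T²)
S(J, a) = -4 + J - a (S(J, a) = (-7 + 3) + (J - a) = -4 + (J - a) = -4 + J - a)
(-133*S(-13, L(-4)))*(-80 + 93) = (-133*(-4 - 13 - (-4)*(1 + 2*(-4))))*(-80 + 93) = -133*(-4 - 13 - (-4)*(1 - 8))*13 = -133*(-4 - 13 - (-4)*(-7))*13 = -133*(-4 - 13 - 1*28)*13 = -133*(-4 - 13 - 28)*13 = -133*(-45)*13 = 5985*13 = 77805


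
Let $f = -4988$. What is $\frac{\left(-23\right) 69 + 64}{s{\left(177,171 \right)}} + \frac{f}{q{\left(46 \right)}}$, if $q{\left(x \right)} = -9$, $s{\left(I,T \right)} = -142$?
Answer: $\frac{722003}{1278} \approx 564.95$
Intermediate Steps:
$\frac{\left(-23\right) 69 + 64}{s{\left(177,171 \right)}} + \frac{f}{q{\left(46 \right)}} = \frac{\left(-23\right) 69 + 64}{-142} - \frac{4988}{-9} = \left(-1587 + 64\right) \left(- \frac{1}{142}\right) - - \frac{4988}{9} = \left(-1523\right) \left(- \frac{1}{142}\right) + \frac{4988}{9} = \frac{1523}{142} + \frac{4988}{9} = \frac{722003}{1278}$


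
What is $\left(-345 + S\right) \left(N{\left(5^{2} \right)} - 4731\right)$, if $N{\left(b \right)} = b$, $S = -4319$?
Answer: $21948784$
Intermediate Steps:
$\left(-345 + S\right) \left(N{\left(5^{2} \right)} - 4731\right) = \left(-345 - 4319\right) \left(5^{2} - 4731\right) = - 4664 \left(25 - 4731\right) = \left(-4664\right) \left(-4706\right) = 21948784$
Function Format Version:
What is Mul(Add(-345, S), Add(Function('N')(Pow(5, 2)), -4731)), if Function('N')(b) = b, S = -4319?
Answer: 21948784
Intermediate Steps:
Mul(Add(-345, S), Add(Function('N')(Pow(5, 2)), -4731)) = Mul(Add(-345, -4319), Add(Pow(5, 2), -4731)) = Mul(-4664, Add(25, -4731)) = Mul(-4664, -4706) = 21948784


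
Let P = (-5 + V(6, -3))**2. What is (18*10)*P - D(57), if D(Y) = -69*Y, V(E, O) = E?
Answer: 4113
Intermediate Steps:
P = 1 (P = (-5 + 6)**2 = 1**2 = 1)
(18*10)*P - D(57) = (18*10)*1 - (-69)*57 = 180*1 - 1*(-3933) = 180 + 3933 = 4113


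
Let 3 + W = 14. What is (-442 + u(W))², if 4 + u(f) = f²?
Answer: 105625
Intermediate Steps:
W = 11 (W = -3 + 14 = 11)
u(f) = -4 + f²
(-442 + u(W))² = (-442 + (-4 + 11²))² = (-442 + (-4 + 121))² = (-442 + 117)² = (-325)² = 105625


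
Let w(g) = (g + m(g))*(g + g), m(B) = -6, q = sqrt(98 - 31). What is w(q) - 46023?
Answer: -45889 - 12*sqrt(67) ≈ -45987.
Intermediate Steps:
q = sqrt(67) ≈ 8.1853
w(g) = 2*g*(-6 + g) (w(g) = (g - 6)*(g + g) = (-6 + g)*(2*g) = 2*g*(-6 + g))
w(q) - 46023 = 2*sqrt(67)*(-6 + sqrt(67)) - 46023 = -46023 + 2*sqrt(67)*(-6 + sqrt(67))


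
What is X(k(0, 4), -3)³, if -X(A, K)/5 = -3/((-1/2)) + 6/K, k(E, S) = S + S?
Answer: -8000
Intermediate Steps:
k(E, S) = 2*S
X(A, K) = -30 - 30/K (X(A, K) = -5*(-3/((-1/2)) + 6/K) = -5*(-3/((-1*½)) + 6/K) = -5*(-3/(-½) + 6/K) = -5*(-3*(-2) + 6/K) = -5*(6 + 6/K) = -30 - 30/K)
X(k(0, 4), -3)³ = (-30 - 30/(-3))³ = (-30 - 30*(-⅓))³ = (-30 + 10)³ = (-20)³ = -8000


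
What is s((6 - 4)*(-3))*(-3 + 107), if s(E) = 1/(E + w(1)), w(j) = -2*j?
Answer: -13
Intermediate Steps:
s(E) = 1/(-2 + E) (s(E) = 1/(E - 2*1) = 1/(E - 2) = 1/(-2 + E))
s((6 - 4)*(-3))*(-3 + 107) = (-3 + 107)/(-2 + (6 - 4)*(-3)) = 104/(-2 + 2*(-3)) = 104/(-2 - 6) = 104/(-8) = -1/8*104 = -13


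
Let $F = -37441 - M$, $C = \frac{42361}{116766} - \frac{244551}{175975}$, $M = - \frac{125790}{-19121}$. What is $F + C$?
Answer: $- \frac{14713419891451479361}{392896335668850} \approx -37449.0$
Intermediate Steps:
$M = \frac{125790}{19121}$ ($M = \left(-125790\right) \left(- \frac{1}{19121}\right) = \frac{125790}{19121} \approx 6.5786$)
$C = - \frac{21100765091}{20547896850}$ ($C = 42361 \cdot \frac{1}{116766} - \frac{244551}{175975} = \frac{42361}{116766} - \frac{244551}{175975} = - \frac{21100765091}{20547896850} \approx -1.0269$)
$F = - \frac{716035151}{19121}$ ($F = -37441 - \frac{125790}{19121} = - \frac{716035151}{19121} \approx -37448.0$)
$F + C = - \frac{716035151}{19121} - \frac{21100765091}{20547896850} = - \frac{14713419891451479361}{392896335668850}$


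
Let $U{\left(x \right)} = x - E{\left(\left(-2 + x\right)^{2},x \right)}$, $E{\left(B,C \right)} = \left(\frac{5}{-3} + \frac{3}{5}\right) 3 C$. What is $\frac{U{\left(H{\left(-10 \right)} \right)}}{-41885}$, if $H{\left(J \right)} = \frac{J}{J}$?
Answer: $- \frac{21}{209425} \approx -0.00010027$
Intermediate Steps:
$H{\left(J \right)} = 1$
$E{\left(B,C \right)} = - \frac{16 C}{5}$ ($E{\left(B,C \right)} = \left(5 \left(- \frac{1}{3}\right) + 3 \cdot \frac{1}{5}\right) 3 C = \left(- \frac{5}{3} + \frac{3}{5}\right) 3 C = \left(- \frac{16}{15}\right) 3 C = - \frac{16 C}{5}$)
$U{\left(x \right)} = \frac{21 x}{5}$ ($U{\left(x \right)} = x - - \frac{16 x}{5} = x + \frac{16 x}{5} = \frac{21 x}{5}$)
$\frac{U{\left(H{\left(-10 \right)} \right)}}{-41885} = \frac{\frac{21}{5} \cdot 1}{-41885} = \frac{21}{5} \left(- \frac{1}{41885}\right) = - \frac{21}{209425}$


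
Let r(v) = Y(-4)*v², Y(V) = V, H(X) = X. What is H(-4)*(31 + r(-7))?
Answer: 660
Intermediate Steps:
r(v) = -4*v²
H(-4)*(31 + r(-7)) = -4*(31 - 4*(-7)²) = -4*(31 - 4*49) = -4*(31 - 196) = -4*(-165) = 660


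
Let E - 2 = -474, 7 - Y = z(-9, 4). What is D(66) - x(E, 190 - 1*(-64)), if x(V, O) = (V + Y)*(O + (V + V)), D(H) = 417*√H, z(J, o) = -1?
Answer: -320160 + 417*√66 ≈ -3.1677e+5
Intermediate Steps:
Y = 8 (Y = 7 - 1*(-1) = 7 + 1 = 8)
E = -472 (E = 2 - 474 = -472)
x(V, O) = (8 + V)*(O + 2*V) (x(V, O) = (V + 8)*(O + (V + V)) = (8 + V)*(O + 2*V))
D(66) - x(E, 190 - 1*(-64)) = 417*√66 - (2*(-472)² + 8*(190 - 1*(-64)) + 16*(-472) + (190 - 1*(-64))*(-472)) = 417*√66 - (2*222784 + 8*(190 + 64) - 7552 + (190 + 64)*(-472)) = 417*√66 - (445568 + 8*254 - 7552 + 254*(-472)) = 417*√66 - (445568 + 2032 - 7552 - 119888) = 417*√66 - 1*320160 = 417*√66 - 320160 = -320160 + 417*√66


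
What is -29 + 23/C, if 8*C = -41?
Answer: -1373/41 ≈ -33.488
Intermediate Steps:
C = -41/8 (C = (⅛)*(-41) = -41/8 ≈ -5.1250)
-29 + 23/C = -29 + 23/(-41/8) = -29 + 23*(-8/41) = -29 - 184/41 = -1373/41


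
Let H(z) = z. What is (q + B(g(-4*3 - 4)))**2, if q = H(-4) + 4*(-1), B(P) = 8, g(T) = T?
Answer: 0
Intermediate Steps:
q = -8 (q = -4 + 4*(-1) = -4 - 4 = -8)
(q + B(g(-4*3 - 4)))**2 = (-8 + 8)**2 = 0**2 = 0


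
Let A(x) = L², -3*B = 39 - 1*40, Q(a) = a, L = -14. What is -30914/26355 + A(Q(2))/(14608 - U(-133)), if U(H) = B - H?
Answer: -331728199/286109880 ≈ -1.1594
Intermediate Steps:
B = ⅓ (B = -(39 - 1*40)/3 = -(39 - 40)/3 = -⅓*(-1) = ⅓ ≈ 0.33333)
U(H) = ⅓ - H
A(x) = 196 (A(x) = (-14)² = 196)
-30914/26355 + A(Q(2))/(14608 - U(-133)) = -30914/26355 + 196/(14608 - (⅓ - 1*(-133))) = -30914*1/26355 + 196/(14608 - (⅓ + 133)) = -30914/26355 + 196/(14608 - 1*400/3) = -30914/26355 + 196/(14608 - 400/3) = -30914/26355 + 196/(43424/3) = -30914/26355 + 196*(3/43424) = -30914/26355 + 147/10856 = -331728199/286109880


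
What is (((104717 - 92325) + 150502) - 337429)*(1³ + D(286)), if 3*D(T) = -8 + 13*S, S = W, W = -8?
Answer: 19024315/3 ≈ 6.3414e+6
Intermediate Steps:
S = -8
D(T) = -112/3 (D(T) = (-8 + 13*(-8))/3 = (-8 - 104)/3 = (⅓)*(-112) = -112/3)
(((104717 - 92325) + 150502) - 337429)*(1³ + D(286)) = (((104717 - 92325) + 150502) - 337429)*(1³ - 112/3) = ((12392 + 150502) - 337429)*(1 - 112/3) = (162894 - 337429)*(-109/3) = -174535*(-109/3) = 19024315/3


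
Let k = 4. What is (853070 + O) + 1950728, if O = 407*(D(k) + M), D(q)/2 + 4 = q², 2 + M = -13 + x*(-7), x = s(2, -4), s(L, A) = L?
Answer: 2801763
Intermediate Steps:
x = 2
M = -29 (M = -2 + (-13 + 2*(-7)) = -2 + (-13 - 14) = -2 - 27 = -29)
D(q) = -8 + 2*q²
O = -2035 (O = 407*((-8 + 2*4²) - 29) = 407*((-8 + 2*16) - 29) = 407*((-8 + 32) - 29) = 407*(24 - 29) = 407*(-5) = -2035)
(853070 + O) + 1950728 = (853070 - 2035) + 1950728 = 851035 + 1950728 = 2801763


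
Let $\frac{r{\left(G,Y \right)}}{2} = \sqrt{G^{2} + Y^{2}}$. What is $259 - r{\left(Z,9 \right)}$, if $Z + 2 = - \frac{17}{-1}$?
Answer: $259 - 6 \sqrt{34} \approx 224.01$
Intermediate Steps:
$Z = 15$ ($Z = -2 - \frac{17}{-1} = -2 - -17 = -2 + 17 = 15$)
$r{\left(G,Y \right)} = 2 \sqrt{G^{2} + Y^{2}}$
$259 - r{\left(Z,9 \right)} = 259 - 2 \sqrt{15^{2} + 9^{2}} = 259 - 2 \sqrt{225 + 81} = 259 - 2 \sqrt{306} = 259 - 2 \cdot 3 \sqrt{34} = 259 - 6 \sqrt{34}$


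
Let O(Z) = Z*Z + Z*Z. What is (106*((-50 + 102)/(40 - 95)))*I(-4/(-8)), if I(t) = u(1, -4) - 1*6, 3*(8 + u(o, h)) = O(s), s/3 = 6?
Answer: -1113424/55 ≈ -20244.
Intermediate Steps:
s = 18 (s = 3*6 = 18)
O(Z) = 2*Z² (O(Z) = Z² + Z² = 2*Z²)
u(o, h) = 208 (u(o, h) = -8 + (2*18²)/3 = -8 + (2*324)/3 = -8 + (⅓)*648 = -8 + 216 = 208)
I(t) = 202 (I(t) = 208 - 1*6 = 208 - 6 = 202)
(106*((-50 + 102)/(40 - 95)))*I(-4/(-8)) = (106*((-50 + 102)/(40 - 95)))*202 = (106*(52/(-55)))*202 = (106*(52*(-1/55)))*202 = (106*(-52/55))*202 = -5512/55*202 = -1113424/55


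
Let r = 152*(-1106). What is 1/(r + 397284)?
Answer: 1/229172 ≈ 4.3635e-6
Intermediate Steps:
r = -168112
1/(r + 397284) = 1/(-168112 + 397284) = 1/229172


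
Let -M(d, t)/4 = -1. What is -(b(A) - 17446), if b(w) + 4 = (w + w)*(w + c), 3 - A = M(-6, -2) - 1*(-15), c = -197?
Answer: 10634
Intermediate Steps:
M(d, t) = 4 (M(d, t) = -4*(-1) = 4)
A = -16 (A = 3 - (4 - 1*(-15)) = 3 - (4 + 15) = 3 - 1*19 = 3 - 19 = -16)
b(w) = -4 + 2*w*(-197 + w) (b(w) = -4 + (w + w)*(w - 197) = -4 + (2*w)*(-197 + w) = -4 + 2*w*(-197 + w))
-(b(A) - 17446) = -((-4 - 394*(-16) + 2*(-16)²) - 17446) = -((-4 + 6304 + 2*256) - 17446) = -((-4 + 6304 + 512) - 17446) = -(6812 - 17446) = -1*(-10634) = 10634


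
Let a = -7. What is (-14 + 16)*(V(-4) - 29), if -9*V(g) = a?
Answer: -508/9 ≈ -56.444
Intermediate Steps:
V(g) = 7/9 (V(g) = -⅑*(-7) = 7/9)
(-14 + 16)*(V(-4) - 29) = (-14 + 16)*(7/9 - 29) = 2*(-254/9) = -508/9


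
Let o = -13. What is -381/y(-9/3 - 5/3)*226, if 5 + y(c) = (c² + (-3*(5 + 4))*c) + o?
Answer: -387477/584 ≈ -663.49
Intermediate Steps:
y(c) = -18 + c² - 27*c (y(c) = -5 + ((c² + (-3*(5 + 4))*c) - 13) = -5 + ((c² + (-3*9)*c) - 13) = -5 + ((c² - 27*c) - 13) = -5 + (-13 + c² - 27*c) = -18 + c² - 27*c)
-381/y(-9/3 - 5/3)*226 = -381/(-18 + (-9/3 - 5/3)² - 27*(-9/3 - 5/3))*226 = -381/(-18 + (-9*⅓ - 5*⅓)² - 27*(-9*⅓ - 5*⅓))*226 = -381/(-18 + (-3 - 5/3)² - 27*(-3 - 5/3))*226 = -381/(-18 + (-14/3)² - 27*(-14/3))*226 = -381/(-18 + 196/9 + 126)*226 = -381/1168/9*226 = -381*9/1168*226 = -3429/1168*226 = -387477/584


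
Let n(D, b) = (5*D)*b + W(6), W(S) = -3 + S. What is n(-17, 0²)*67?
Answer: 201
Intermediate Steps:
n(D, b) = 3 + 5*D*b (n(D, b) = (5*D)*b + (-3 + 6) = 5*D*b + 3 = 3 + 5*D*b)
n(-17, 0²)*67 = (3 + 5*(-17)*0²)*67 = (3 + 5*(-17)*0)*67 = (3 + 0)*67 = 3*67 = 201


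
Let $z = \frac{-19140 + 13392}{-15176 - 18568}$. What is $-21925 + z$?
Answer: $- \frac{61652621}{2812} \approx -21925.0$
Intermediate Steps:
$z = \frac{479}{2812}$ ($z = - \frac{5748}{-33744} = \left(-5748\right) \left(- \frac{1}{33744}\right) = \frac{479}{2812} \approx 0.17034$)
$-21925 + z = -21925 + \frac{479}{2812} = - \frac{61652621}{2812}$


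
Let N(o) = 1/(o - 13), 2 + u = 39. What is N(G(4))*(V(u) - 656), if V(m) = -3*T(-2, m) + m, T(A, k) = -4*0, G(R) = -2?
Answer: 619/15 ≈ 41.267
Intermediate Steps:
u = 37 (u = -2 + 39 = 37)
T(A, k) = 0
N(o) = 1/(-13 + o)
V(m) = m (V(m) = -3*0 + m = 0 + m = m)
N(G(4))*(V(u) - 656) = (37 - 656)/(-13 - 2) = -619/(-15) = -1/15*(-619) = 619/15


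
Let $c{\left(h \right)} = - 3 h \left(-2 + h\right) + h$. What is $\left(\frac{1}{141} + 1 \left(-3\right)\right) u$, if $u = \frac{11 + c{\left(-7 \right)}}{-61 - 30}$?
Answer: $- \frac{78070}{12831} \approx -6.0845$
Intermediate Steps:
$c{\left(h \right)} = h - 3 h \left(-2 + h\right)$ ($c{\left(h \right)} = - 3 h \left(-2 + h\right) + h = h - 3 h \left(-2 + h\right)$)
$u = \frac{185}{91}$ ($u = \frac{11 - 7 \left(7 - -21\right)}{-61 - 30} = \frac{11 - 7 \left(7 + 21\right)}{-91} = \left(11 - 196\right) \left(- \frac{1}{91}\right) = \left(-185\right) \left(- \frac{1}{91}\right) = \frac{185}{91} \approx 2.033$)
$\left(\frac{1}{141} + 1 \left(-3\right)\right) u = \left(\frac{1}{141} + 1 \left(-3\right)\right) \frac{185}{91} = \left(\frac{1}{141} - 3\right) \frac{185}{91} = \left(- \frac{422}{141}\right) \frac{185}{91} = - \frac{78070}{12831}$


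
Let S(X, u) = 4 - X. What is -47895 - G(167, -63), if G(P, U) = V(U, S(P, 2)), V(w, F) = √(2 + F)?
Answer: -47895 - I*√161 ≈ -47895.0 - 12.689*I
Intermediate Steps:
G(P, U) = √(6 - P) (G(P, U) = √(2 + (4 - P)) = √(6 - P))
-47895 - G(167, -63) = -47895 - √(6 - 1*167) = -47895 - √(6 - 167) = -47895 - √(-161) = -47895 - I*√161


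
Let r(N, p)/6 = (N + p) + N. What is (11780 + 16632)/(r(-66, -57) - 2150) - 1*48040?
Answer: -39447943/821 ≈ -48049.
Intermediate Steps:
r(N, p) = 6*p + 12*N (r(N, p) = 6*((N + p) + N) = 6*(p + 2*N) = 6*p + 12*N)
(11780 + 16632)/(r(-66, -57) - 2150) - 1*48040 = (11780 + 16632)/((6*(-57) + 12*(-66)) - 2150) - 1*48040 = 28412/((-342 - 792) - 2150) - 48040 = 28412/(-1134 - 2150) - 48040 = 28412/(-3284) - 48040 = 28412*(-1/3284) - 48040 = -7103/821 - 48040 = -39447943/821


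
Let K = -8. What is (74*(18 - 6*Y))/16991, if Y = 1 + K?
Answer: 4440/16991 ≈ 0.26131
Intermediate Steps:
Y = -7 (Y = 1 - 8 = -7)
(74*(18 - 6*Y))/16991 = (74*(18 - 6*(-7)))/16991 = (74*(18 + 42))*(1/16991) = (74*60)*(1/16991) = 4440*(1/16991) = 4440/16991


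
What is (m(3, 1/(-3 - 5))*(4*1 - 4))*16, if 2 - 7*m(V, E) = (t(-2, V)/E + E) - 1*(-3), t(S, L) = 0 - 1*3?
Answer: 0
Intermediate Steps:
t(S, L) = -3 (t(S, L) = 0 - 3 = -3)
m(V, E) = -1/7 - E/7 + 3/(7*E) (m(V, E) = 2/7 - ((-3/E + E) - 1*(-3))/7 = 2/7 - ((-3/E + E) + 3)/7 = 2/7 - ((E - 3/E) + 3)/7 = 2/7 - (3 + E - 3/E)/7 = 2/7 + (-3/7 - E/7 + 3/(7*E)) = -1/7 - E/7 + 3/(7*E))
(m(3, 1/(-3 - 5))*(4*1 - 4))*16 = (((3 - (1 + 1/(-3 - 5))/(-3 - 5))/(7*(1/(-3 - 5))))*(4*1 - 4))*16 = (((3 - 1*(1 + 1/(-8))/(-8))/(7*(1/(-8))))*(4 - 4))*16 = (((3 - 1*(-1/8)*(1 - 1/8))/(7*(-1/8)))*0)*16 = (((1/7)*(-8)*(3 - 1*(-1/8)*7/8))*0)*16 = (((1/7)*(-8)*(3 + 7/64))*0)*16 = (((1/7)*(-8)*(199/64))*0)*16 = -199/56*0*16 = 0*16 = 0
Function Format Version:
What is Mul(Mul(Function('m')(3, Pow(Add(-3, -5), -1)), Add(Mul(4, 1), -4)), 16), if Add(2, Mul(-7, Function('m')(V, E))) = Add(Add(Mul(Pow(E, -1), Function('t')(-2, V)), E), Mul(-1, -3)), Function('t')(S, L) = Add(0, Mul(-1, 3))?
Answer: 0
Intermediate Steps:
Function('t')(S, L) = -3 (Function('t')(S, L) = Add(0, -3) = -3)
Function('m')(V, E) = Add(Rational(-1, 7), Mul(Rational(-1, 7), E), Mul(Rational(3, 7), Pow(E, -1))) (Function('m')(V, E) = Add(Rational(2, 7), Mul(Rational(-1, 7), Add(Add(Mul(Pow(E, -1), -3), E), Mul(-1, -3)))) = Add(Rational(2, 7), Mul(Rational(-1, 7), Add(Add(Mul(-3, Pow(E, -1)), E), 3))) = Add(Rational(2, 7), Mul(Rational(-1, 7), Add(Add(E, Mul(-3, Pow(E, -1))), 3))) = Add(Rational(2, 7), Mul(Rational(-1, 7), Add(3, E, Mul(-3, Pow(E, -1))))) = Add(Rational(2, 7), Add(Rational(-3, 7), Mul(Rational(-1, 7), E), Mul(Rational(3, 7), Pow(E, -1)))) = Add(Rational(-1, 7), Mul(Rational(-1, 7), E), Mul(Rational(3, 7), Pow(E, -1))))
Mul(Mul(Function('m')(3, Pow(Add(-3, -5), -1)), Add(Mul(4, 1), -4)), 16) = Mul(Mul(Mul(Rational(1, 7), Pow(Pow(Add(-3, -5), -1), -1), Add(3, Mul(-1, Pow(Add(-3, -5), -1), Add(1, Pow(Add(-3, -5), -1))))), Add(Mul(4, 1), -4)), 16) = Mul(Mul(Mul(Rational(1, 7), Pow(Pow(-8, -1), -1), Add(3, Mul(-1, Pow(-8, -1), Add(1, Pow(-8, -1))))), Add(4, -4)), 16) = Mul(Mul(Mul(Rational(1, 7), Pow(Rational(-1, 8), -1), Add(3, Mul(-1, Rational(-1, 8), Add(1, Rational(-1, 8))))), 0), 16) = Mul(Mul(Mul(Rational(1, 7), -8, Add(3, Mul(-1, Rational(-1, 8), Rational(7, 8)))), 0), 16) = Mul(Mul(Mul(Rational(1, 7), -8, Add(3, Rational(7, 64))), 0), 16) = Mul(Mul(Mul(Rational(1, 7), -8, Rational(199, 64)), 0), 16) = Mul(Mul(Rational(-199, 56), 0), 16) = Mul(0, 16) = 0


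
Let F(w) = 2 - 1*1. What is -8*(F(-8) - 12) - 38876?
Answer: -38788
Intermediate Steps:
F(w) = 1 (F(w) = 2 - 1 = 1)
-8*(F(-8) - 12) - 38876 = -8*(1 - 12) - 38876 = -8*(-11) - 38876 = 88 - 38876 = -38788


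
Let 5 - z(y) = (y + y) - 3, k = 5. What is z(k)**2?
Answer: 4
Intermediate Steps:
z(y) = 8 - 2*y (z(y) = 5 - ((y + y) - 3) = 5 - (2*y - 3) = 5 - (-3 + 2*y) = 5 + (3 - 2*y) = 8 - 2*y)
z(k)**2 = (8 - 2*5)**2 = (8 - 10)**2 = (-2)**2 = 4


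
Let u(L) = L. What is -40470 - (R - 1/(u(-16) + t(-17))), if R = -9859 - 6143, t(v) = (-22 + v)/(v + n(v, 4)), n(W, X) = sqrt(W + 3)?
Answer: -472013583/19291 - 13*I*sqrt(14)/19291 ≈ -24468.0 - 0.0025215*I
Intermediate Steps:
n(W, X) = sqrt(3 + W)
t(v) = (-22 + v)/(v + sqrt(3 + v))
R = -16002
-40470 - (R - 1/(u(-16) + t(-17))) = -40470 - (-16002 - 1/(-16 + (-22 - 17)/(-17 + sqrt(3 - 17)))) = -40470 - (-16002 - 1/(-16 - 39/(-17 + sqrt(-14)))) = -40470 - (-16002 - 1/(-16 - 39/(-17 + I*sqrt(14)))) = -40470 + (16002 + 1/(-16 - 39/(-17 + I*sqrt(14)))) = -24468 + 1/(-16 - 39/(-17 + I*sqrt(14)))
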